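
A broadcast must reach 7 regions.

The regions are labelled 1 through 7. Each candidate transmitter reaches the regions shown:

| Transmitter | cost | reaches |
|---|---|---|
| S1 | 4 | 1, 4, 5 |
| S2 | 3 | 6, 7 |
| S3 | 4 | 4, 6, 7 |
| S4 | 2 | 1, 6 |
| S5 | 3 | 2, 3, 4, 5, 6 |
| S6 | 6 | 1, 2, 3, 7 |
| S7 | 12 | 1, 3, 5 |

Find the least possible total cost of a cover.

8

S2, S4, S5 together cover every region (S2 ∪ S4 ∪ S5 = {1, 2, 3, 4, 5, 6, 7}); total cost 3 + 2 + 3 = 8.
No covering selection has total cost below 8.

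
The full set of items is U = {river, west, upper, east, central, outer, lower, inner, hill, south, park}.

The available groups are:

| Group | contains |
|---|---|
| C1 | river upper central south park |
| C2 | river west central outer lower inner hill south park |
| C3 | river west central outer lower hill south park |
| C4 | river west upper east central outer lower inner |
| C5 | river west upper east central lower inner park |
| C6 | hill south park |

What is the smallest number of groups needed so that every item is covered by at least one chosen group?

C3 and C4 together: C3 ∪ C4 = {river, west, upper, east, central, outer, lower, inner, hill, south, park} — every item is covered.
No single group has all 11 items (the largest, C2, has 9), so 2 is optimal.

2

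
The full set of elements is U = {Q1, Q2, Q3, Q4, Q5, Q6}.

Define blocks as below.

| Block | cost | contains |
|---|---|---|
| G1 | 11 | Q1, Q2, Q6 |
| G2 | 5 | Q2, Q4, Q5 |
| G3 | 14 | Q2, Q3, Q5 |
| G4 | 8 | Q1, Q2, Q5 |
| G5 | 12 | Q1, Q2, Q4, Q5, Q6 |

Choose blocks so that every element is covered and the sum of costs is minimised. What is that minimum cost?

G3, G5 together cover every element (G3 ∪ G5 = {Q1, Q2, Q3, Q4, Q5, Q6}); total cost 14 + 12 = 26.
The greedy pick G2, G1, G3 costs 30; no covering selection beats 26.

26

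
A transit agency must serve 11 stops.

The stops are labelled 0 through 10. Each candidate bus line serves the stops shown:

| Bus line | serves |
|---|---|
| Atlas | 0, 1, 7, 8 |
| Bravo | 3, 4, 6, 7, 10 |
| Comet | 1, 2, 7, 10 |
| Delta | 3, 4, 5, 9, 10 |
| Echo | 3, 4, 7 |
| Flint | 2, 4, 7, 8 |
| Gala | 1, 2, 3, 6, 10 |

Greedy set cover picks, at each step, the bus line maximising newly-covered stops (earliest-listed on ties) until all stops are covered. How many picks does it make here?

Greedy: pick Bravo (covers 5 new) → pick Atlas (covers 3 new) → pick Delta (covers 2 new) → pick Comet (covers 1 new). Total picks: 4.
(The true minimum cover uses only 3 bus lines, so greedy is not optimal here.)

4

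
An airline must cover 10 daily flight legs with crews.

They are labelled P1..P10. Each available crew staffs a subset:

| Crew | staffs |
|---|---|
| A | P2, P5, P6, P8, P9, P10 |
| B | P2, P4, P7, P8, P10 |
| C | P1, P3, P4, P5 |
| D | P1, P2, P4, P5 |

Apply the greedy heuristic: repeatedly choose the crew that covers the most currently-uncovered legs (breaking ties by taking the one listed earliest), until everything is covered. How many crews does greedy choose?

3

Greedy: pick A (covers 6 new) → pick C (covers 3 new) → pick B (covers 1 new). Total picks: 3.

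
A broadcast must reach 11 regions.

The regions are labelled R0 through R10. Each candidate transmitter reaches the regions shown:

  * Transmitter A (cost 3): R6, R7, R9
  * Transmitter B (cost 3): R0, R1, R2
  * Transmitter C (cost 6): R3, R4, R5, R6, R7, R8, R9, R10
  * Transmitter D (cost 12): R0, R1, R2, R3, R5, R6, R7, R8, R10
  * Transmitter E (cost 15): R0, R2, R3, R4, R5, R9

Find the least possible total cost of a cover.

B, C together cover every region (B ∪ C = {R0, R1, R2, R3, R4, R5, R6, R7, R8, R9, R10}); total cost 3 + 6 = 9.
No covering selection has total cost below 9.

9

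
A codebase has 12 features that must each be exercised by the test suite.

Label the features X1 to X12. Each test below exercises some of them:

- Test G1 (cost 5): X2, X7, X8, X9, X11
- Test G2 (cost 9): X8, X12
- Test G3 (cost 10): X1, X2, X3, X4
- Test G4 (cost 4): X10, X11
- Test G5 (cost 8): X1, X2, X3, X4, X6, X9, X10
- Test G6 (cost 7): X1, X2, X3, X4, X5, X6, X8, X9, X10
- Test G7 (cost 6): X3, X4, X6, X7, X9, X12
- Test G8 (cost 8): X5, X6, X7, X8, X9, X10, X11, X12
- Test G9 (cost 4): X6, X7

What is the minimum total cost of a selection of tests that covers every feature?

15

G6, G8 together cover every feature (G6 ∪ G8 = {X1, X2, X3, X4, X5, X6, X7, X8, X9, X10, X11, X12}); total cost 7 + 8 = 15.
The greedy pick G6, G1, G7 costs 18; no covering selection beats 15.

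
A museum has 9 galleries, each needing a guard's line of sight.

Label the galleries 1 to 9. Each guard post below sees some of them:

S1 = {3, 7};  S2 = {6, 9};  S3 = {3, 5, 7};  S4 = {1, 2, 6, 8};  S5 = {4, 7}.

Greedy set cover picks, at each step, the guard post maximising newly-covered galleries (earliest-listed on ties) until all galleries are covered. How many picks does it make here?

Greedy: pick S4 (covers 4 new) → pick S3 (covers 3 new) → pick S2 (covers 1 new) → pick S5 (covers 1 new). Total picks: 4.

4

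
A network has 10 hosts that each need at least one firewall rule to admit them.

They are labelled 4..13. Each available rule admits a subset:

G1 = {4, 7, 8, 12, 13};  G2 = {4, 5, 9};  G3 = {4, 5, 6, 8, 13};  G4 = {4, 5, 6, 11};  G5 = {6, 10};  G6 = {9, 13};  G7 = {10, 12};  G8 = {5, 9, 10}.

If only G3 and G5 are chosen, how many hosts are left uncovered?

Union of G3, G5 = {4, 5, 6, 8, 10, 13}.
Not covered: 7, 9, 11, 12 — 4 hosts.

4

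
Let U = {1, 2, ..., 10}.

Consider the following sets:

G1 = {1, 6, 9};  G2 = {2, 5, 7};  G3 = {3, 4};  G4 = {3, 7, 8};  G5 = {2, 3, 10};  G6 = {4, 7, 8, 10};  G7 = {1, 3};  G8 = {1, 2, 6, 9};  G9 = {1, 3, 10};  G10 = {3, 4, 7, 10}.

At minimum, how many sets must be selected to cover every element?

G1, G2, G4, and G10 cover everything between them: the union {1, 2, 3, 4, 5, 6, 7, 8, 9, 10} is all of U.
Only G2 contains 5, so G2 is forced; the remaining 7 elements need at least 3 more sets (each remaining set adds at most 3) — so at least 4 sets are needed, and 4 is optimal.

4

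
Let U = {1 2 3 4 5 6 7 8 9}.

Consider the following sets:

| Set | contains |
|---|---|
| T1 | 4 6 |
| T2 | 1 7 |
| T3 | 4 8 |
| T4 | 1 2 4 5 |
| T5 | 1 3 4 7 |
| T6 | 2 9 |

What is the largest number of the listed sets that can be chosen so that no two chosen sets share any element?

T1, T2, T6 are pairwise disjoint (T1={4,6}; T2={1,7}; T6={2,9}).
Every remaining set overlaps one of these, and no 4 of the listed sets are pairwise disjoint, so 3 is the maximum.

3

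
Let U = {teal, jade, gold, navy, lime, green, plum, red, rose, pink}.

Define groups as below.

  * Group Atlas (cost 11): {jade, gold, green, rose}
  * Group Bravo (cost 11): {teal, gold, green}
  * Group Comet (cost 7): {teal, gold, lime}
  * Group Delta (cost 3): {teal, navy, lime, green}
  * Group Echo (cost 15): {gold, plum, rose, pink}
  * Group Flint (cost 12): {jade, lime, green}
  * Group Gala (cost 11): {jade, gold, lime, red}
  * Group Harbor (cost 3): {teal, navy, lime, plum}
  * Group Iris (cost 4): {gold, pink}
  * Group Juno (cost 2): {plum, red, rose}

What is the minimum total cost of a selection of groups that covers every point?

20

Delta, Gala, Iris, Juno together cover every point (Delta ∪ Gala ∪ Iris ∪ Juno = {teal, jade, gold, navy, lime, green, plum, red, rose, pink}); total cost 3 + 11 + 4 + 2 = 20.
No covering selection has total cost below 20.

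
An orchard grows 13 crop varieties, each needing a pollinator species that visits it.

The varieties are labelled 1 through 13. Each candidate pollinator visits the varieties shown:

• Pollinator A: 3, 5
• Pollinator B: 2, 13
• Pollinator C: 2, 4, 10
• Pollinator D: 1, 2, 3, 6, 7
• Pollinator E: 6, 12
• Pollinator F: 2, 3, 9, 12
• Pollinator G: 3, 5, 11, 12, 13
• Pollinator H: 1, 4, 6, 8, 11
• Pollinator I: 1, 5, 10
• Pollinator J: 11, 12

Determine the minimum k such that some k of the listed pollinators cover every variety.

5

Take {C, D, F, G, H}. Their union is {1, 2, 3, 4, 5, 6, 7, 8, 9, 10, 11, 12, 13}, which is all 13 varieties.
No 4 of the 10 pollinators cover everything (all 210 combinations miss at least one variety), so 5 is optimal.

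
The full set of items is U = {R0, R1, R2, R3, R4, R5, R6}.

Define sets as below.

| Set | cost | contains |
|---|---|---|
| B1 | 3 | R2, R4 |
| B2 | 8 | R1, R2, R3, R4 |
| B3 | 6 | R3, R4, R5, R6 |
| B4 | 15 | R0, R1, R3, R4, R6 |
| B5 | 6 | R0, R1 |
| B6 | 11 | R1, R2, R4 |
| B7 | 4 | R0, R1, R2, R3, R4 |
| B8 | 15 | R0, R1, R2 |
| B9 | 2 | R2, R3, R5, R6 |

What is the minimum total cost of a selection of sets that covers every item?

6

B7, B9 together cover every item (B7 ∪ B9 = {R0, R1, R2, R3, R4, R5, R6}); total cost 4 + 2 = 6.
No covering selection has total cost below 6.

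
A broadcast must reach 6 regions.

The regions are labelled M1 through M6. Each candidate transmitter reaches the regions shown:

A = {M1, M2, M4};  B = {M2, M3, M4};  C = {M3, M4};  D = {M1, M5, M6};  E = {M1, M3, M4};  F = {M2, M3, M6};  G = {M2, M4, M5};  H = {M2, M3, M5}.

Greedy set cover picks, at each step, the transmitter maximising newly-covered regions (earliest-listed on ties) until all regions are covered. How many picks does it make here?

3

Greedy: pick A (covers 3 new) → pick D (covers 2 new) → pick B (covers 1 new). Total picks: 3.
(The true minimum cover uses only 2 transmitters, so greedy is not optimal here.)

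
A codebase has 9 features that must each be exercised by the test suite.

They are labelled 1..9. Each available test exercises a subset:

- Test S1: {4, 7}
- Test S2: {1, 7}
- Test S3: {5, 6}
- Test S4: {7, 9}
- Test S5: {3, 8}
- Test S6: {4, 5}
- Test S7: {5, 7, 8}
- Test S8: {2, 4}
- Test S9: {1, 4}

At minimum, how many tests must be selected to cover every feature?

5

Take {S2, S3, S4, S5, S8}. Their union is {1, 2, 3, 4, 5, 6, 7, 8, 9}, which is all 9 features.
Only S5 contains 3, so S5 is forced; the remaining 7 features need at least 4 more tests (each remaining test adds at most 2) — so at least 5 tests are needed, and 5 is optimal.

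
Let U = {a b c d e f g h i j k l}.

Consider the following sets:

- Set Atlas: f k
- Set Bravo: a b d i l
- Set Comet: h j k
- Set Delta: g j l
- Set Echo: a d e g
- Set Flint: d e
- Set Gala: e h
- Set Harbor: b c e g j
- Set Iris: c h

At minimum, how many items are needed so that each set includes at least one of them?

4

T = {d, g, h, k} meets every set (each contains at least one member of T), and |T| = 4.
The sets Atlas, Delta, Flint, Iris are pairwise disjoint, so any hitting set needs a separate item for each — at least 4. Hence 4 is optimal.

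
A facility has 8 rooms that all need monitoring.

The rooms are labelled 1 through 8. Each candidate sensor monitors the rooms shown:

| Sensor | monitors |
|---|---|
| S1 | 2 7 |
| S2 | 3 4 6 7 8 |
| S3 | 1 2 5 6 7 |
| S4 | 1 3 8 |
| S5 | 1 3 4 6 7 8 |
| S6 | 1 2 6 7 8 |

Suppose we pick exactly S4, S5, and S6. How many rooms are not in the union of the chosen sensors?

Union of S4, S5, S6 = {1, 2, 3, 4, 6, 7, 8}.
Not covered: 5 — 1 room.

1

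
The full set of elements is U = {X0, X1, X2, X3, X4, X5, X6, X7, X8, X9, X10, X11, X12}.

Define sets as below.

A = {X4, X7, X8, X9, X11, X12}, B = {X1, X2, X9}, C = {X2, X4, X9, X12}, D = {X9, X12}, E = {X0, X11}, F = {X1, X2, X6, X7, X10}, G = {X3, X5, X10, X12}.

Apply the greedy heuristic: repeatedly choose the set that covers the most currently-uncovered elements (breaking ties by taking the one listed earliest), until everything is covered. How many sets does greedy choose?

4

Greedy: pick A (covers 6 new) → pick F (covers 4 new) → pick G (covers 2 new) → pick E (covers 1 new). Total picks: 4.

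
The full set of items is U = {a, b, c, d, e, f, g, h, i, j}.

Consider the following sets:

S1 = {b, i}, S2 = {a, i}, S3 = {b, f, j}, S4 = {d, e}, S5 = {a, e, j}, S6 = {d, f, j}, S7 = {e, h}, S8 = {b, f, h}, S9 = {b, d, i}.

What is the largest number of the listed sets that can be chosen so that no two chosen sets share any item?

3

S2, S3, S4 are pairwise disjoint (S2={a,i}; S3={b,f,j}; S4={d,e}).
Every remaining set overlaps one of these, and no 4 of the listed sets are pairwise disjoint, so 3 is the maximum.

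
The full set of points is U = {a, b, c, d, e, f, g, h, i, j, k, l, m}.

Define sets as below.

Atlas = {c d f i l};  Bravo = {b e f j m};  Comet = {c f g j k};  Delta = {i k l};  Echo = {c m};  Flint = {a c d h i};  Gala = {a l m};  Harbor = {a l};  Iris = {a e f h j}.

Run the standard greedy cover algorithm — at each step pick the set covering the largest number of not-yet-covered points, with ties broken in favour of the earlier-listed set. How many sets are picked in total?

Greedy: pick Atlas (covers 5 new) → pick Bravo (covers 4 new) → pick Comet (covers 2 new) → pick Flint (covers 2 new). Total picks: 4.

4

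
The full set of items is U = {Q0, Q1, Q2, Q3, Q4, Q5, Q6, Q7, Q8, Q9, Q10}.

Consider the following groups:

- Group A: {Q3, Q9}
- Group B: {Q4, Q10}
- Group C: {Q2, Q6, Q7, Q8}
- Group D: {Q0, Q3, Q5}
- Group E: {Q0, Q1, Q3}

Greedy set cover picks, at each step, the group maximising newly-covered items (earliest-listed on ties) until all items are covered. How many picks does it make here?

5

Greedy: pick C (covers 4 new) → pick D (covers 3 new) → pick B (covers 2 new) → pick A (covers 1 new) → pick E (covers 1 new). Total picks: 5.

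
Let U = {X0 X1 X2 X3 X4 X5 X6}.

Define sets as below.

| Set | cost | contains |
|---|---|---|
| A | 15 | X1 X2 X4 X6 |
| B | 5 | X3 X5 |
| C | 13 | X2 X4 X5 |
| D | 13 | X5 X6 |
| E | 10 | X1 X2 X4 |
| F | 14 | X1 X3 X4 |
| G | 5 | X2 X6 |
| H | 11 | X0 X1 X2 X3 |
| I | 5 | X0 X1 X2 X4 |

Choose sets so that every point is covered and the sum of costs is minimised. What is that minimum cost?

15

B, G, I together cover every point (B ∪ G ∪ I = {X0, X1, X2, X3, X4, X5, X6}); total cost 5 + 5 + 5 = 15.
No covering selection has total cost below 15.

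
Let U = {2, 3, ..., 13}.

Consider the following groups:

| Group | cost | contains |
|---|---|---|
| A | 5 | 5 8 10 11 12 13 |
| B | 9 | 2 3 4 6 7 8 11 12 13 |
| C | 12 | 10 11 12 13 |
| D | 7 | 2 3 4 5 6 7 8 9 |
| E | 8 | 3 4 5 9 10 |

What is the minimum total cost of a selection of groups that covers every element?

A, D together cover every element (A ∪ D = {2, 3, 4, 5, 6, 7, 8, 9, 10, 11, 12, 13}); total cost 5 + 7 = 12.
No covering selection has total cost below 12.

12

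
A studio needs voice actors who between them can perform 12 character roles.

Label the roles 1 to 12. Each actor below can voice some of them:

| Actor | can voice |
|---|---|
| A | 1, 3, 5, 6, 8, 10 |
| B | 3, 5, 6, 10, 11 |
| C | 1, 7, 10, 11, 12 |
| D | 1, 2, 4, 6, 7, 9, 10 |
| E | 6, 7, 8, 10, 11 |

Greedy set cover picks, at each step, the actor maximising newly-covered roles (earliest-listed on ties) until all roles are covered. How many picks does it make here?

3

Greedy: pick D (covers 7 new) → pick A (covers 3 new) → pick C (covers 2 new). Total picks: 3.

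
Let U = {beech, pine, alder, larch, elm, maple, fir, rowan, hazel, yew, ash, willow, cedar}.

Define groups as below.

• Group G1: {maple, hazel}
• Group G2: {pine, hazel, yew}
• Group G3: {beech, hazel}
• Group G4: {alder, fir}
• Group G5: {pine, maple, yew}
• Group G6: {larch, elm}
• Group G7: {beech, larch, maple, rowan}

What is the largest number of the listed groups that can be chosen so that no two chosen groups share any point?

4

G3, G4, G5, G6 are pairwise disjoint (G3={beech,hazel}; G4={alder,fir}; G5={pine,maple,yew}; G6={larch,elm}).
Every remaining group overlaps one of these, and no 5 of the listed groups are pairwise disjoint, so 4 is the maximum.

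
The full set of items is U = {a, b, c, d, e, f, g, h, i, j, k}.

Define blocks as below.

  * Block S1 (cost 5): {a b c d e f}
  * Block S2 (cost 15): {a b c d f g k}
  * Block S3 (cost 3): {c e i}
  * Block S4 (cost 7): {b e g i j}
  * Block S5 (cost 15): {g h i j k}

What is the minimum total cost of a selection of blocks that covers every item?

S1, S5 together cover every item (S1 ∪ S5 = {a, b, c, d, e, f, g, h, i, j, k}); total cost 5 + 15 = 20.
The greedy pick S1, S4, S5 costs 27; no covering selection beats 20.

20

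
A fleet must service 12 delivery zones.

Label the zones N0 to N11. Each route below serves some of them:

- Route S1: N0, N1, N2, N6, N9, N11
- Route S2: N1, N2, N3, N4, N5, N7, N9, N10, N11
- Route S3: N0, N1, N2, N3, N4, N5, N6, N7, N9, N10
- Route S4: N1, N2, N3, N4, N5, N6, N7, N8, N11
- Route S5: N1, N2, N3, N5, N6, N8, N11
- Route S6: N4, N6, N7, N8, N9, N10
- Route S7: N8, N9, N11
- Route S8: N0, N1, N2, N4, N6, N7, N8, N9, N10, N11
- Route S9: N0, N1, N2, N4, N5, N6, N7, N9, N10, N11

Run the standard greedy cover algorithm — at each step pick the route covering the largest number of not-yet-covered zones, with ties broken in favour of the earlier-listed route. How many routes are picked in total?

Greedy: pick S3 (covers 10 new) → pick S4 (covers 2 new). Total picks: 2.

2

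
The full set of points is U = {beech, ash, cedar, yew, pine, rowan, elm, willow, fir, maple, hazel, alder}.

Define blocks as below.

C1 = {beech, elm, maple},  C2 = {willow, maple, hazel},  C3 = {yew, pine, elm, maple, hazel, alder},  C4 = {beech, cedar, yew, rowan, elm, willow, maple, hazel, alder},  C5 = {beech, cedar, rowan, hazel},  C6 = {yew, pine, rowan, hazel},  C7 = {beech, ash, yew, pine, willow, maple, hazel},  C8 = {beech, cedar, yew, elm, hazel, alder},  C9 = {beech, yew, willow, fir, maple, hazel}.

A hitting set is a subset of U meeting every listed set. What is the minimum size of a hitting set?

H = {elm, hazel} meets every block (each contains at least one member of H), and |H| = 2.
The blocks C1, C6 are pairwise disjoint, so any hitting set needs a separate point for each — at least 2. Hence 2 is optimal.

2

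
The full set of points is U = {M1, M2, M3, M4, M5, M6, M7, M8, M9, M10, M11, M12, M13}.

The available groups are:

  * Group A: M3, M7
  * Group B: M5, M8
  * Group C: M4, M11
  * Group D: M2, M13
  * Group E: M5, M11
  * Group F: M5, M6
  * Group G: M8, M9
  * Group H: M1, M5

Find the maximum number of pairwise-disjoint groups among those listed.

5

A, C, D, G, H are pairwise disjoint (A={M3,M7}; C={M4,M11}; D={M2,M13}; G={M8,M9}; H={M1,M5}).
Every remaining group overlaps one of these, and no 6 of the listed groups are pairwise disjoint, so 5 is the maximum.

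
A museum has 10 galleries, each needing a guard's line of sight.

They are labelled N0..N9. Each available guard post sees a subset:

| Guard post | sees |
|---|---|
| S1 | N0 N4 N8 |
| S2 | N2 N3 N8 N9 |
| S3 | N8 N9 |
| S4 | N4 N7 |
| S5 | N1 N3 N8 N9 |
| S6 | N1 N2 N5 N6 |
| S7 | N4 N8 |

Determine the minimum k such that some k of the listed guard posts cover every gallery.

4

S1 and S2 and S4 and S6 together: S1 ∪ S2 ∪ S4 ∪ S6 = {N0, N1, N2, N3, N4, N5, N6, N7, N8, N9} — every gallery is covered.
No 3 of the 7 guard posts cover everything (all 35 combinations miss at least one gallery), so 4 is optimal.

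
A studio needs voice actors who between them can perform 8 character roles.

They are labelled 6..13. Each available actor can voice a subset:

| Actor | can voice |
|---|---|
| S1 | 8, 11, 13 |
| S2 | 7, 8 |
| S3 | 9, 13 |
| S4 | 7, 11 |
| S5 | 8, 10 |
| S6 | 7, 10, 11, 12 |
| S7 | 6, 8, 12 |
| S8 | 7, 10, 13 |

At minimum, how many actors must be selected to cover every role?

3

S3 and S6 and S7 together: S3 ∪ S6 ∪ S7 = {6, 7, 8, 9, 10, 11, 12, 13} — every role is covered.
Only S7 contains 6, so S7 is forced; the remaining 5 roles need at least 2 more actors (each remaining actor adds at most 3) — so at least 3 actors are needed, and 3 is optimal.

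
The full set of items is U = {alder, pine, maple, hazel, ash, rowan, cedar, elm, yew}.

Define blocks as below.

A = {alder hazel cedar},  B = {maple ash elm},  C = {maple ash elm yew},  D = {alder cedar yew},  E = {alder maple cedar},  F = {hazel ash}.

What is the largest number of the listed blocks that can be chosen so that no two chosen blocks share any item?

E, F are pairwise disjoint (E={alder,maple,cedar}; F={hazel,ash}).
Every remaining block overlaps one of these, and no 3 of the listed blocks are pairwise disjoint, so 2 is the maximum.

2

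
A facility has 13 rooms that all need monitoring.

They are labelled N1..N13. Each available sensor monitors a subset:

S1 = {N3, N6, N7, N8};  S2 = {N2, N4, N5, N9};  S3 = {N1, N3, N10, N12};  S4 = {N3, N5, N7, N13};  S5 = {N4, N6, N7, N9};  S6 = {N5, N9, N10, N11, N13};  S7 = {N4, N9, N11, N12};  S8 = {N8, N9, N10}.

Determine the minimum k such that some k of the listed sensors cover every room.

4

Take {S1, S2, S3, S6}. Their union is {N1, N2, N3, N4, N5, N6, N7, N8, N9, N10, N11, N12, N13}, which is all 13 rooms.
Only S3 contains N1, so S3 is forced; the remaining 9 rooms need at least 3 more sensors (each remaining sensor adds at most 4) — so at least 4 sensors are needed, and 4 is optimal.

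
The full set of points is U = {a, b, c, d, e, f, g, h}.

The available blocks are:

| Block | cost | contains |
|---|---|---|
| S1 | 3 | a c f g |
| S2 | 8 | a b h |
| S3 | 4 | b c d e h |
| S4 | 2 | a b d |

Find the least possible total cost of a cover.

7

S1, S3 together cover every point (S1 ∪ S3 = {a, b, c, d, e, f, g, h}); total cost 3 + 4 = 7.
The greedy pick S4, S1, S3 costs 9; no covering selection beats 7.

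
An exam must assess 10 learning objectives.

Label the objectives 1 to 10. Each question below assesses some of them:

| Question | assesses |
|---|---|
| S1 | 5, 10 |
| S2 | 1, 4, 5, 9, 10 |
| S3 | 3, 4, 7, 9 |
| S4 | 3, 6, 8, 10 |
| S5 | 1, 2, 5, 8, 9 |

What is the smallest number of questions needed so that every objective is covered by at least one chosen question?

Take {S3, S4, S5}. Their union is {1, 2, 3, 4, 5, 6, 7, 8, 9, 10}, which is all 10 objectives.
Only S5 contains 2, so S5 is forced; the remaining 5 objectives need at least 2 more questions (each remaining question adds at most 3) — so at least 3 questions are needed, and 3 is optimal.

3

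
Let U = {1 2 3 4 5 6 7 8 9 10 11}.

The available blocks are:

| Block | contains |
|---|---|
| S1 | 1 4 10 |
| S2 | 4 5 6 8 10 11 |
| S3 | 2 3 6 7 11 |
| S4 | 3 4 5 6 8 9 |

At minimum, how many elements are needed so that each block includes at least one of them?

Take H = {4, 6}. Each listed block contains at least one of these, so H is a hitting set of size 2.
The blocks S1, S3 are pairwise disjoint, so any hitting set needs a separate element for each — at least 2. Hence 2 is optimal.

2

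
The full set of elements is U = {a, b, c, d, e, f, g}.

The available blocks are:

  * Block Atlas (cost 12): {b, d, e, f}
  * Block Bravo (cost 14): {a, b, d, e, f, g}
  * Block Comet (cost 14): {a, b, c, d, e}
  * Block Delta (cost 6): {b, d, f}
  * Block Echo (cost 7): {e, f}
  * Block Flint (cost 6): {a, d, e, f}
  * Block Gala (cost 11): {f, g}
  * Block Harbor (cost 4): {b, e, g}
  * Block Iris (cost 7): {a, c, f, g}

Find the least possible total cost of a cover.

17

Delta, Harbor, Iris together cover every element (Delta ∪ Harbor ∪ Iris = {a, b, c, d, e, f, g}); total cost 6 + 4 + 7 = 17.
No covering selection has total cost below 17.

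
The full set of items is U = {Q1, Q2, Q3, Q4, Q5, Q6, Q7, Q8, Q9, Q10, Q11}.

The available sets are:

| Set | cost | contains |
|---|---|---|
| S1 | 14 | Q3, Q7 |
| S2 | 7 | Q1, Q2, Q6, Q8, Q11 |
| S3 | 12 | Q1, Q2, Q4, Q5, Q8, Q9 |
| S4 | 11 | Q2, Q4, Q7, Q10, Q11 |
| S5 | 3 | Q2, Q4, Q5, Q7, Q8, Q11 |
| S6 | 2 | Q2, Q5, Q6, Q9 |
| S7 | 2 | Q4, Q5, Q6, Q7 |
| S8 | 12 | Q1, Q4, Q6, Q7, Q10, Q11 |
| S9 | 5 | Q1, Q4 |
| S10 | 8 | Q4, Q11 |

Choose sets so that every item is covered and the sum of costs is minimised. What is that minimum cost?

31

S1, S5, S6, S8 together cover every item (S1 ∪ S5 ∪ S6 ∪ S8 = {Q1, Q2, Q3, Q4, Q5, Q6, Q7, Q8, Q9, Q10, Q11}); total cost 14 + 3 + 2 + 12 = 31.
The greedy pick S5, S6, S9, S4, S1 costs 35; no covering selection beats 31.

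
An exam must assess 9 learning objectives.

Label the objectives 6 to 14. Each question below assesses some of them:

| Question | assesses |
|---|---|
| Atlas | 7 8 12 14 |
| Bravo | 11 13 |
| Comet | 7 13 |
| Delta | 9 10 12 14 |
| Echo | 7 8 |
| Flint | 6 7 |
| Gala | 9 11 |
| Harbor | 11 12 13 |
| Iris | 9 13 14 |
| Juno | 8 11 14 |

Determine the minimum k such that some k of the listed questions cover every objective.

4

Delta and Echo and Flint and Harbor together: Delta ∪ Echo ∪ Flint ∪ Harbor = {6, 7, 8, 9, 10, 11, 12, 13, 14} — every objective is covered.
Only Delta contains 10, so Delta is forced; the remaining 5 objectives need at least 3 more questions (each remaining question adds at most 2) — so at least 4 questions are needed, and 4 is optimal.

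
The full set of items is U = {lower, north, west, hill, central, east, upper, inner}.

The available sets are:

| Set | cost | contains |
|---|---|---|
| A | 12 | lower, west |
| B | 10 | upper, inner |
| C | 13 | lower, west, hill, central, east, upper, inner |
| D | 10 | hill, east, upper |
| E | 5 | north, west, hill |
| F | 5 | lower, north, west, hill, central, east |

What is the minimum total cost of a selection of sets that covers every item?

B, F together cover every item (B ∪ F = {lower, north, west, hill, central, east, upper, inner}); total cost 10 + 5 = 15.
No covering selection has total cost below 15.

15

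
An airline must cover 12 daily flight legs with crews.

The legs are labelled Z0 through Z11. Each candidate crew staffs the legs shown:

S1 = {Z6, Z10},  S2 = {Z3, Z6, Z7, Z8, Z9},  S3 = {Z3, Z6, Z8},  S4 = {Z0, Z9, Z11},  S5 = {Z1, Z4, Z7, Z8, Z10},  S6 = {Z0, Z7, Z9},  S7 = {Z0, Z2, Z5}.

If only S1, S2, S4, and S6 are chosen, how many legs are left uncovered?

4

Union of S1, S2, S4, S6 = {Z0, Z3, Z6, Z7, Z8, Z9, Z10, Z11}.
Not covered: Z1, Z2, Z4, Z5 — 4 legs.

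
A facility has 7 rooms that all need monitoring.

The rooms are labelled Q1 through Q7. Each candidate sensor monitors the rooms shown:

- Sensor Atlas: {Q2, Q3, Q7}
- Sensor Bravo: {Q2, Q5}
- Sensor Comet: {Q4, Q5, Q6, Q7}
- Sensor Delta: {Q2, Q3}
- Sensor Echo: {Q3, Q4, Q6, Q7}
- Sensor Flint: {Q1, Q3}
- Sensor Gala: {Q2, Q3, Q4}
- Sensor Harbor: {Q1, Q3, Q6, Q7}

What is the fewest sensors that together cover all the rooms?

3

Bravo and Echo and Flint together: Bravo ∪ Echo ∪ Flint = {Q1, Q2, Q3, Q4, Q5, Q6, Q7} — every room is covered.
No 2 of the 8 sensors cover everything (all 28 combinations miss at least one room), so 3 is optimal.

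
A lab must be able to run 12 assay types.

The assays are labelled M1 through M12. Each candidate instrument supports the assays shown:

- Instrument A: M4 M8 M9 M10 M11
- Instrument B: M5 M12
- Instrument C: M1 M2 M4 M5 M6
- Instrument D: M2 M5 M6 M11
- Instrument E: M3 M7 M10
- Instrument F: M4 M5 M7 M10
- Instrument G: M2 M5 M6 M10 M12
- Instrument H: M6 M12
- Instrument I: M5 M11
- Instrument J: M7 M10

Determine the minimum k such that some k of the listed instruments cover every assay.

4

A and B and C and E together: A ∪ B ∪ C ∪ E = {M1, M2, M3, M4, M5, M6, M7, M8, M9, M10, M11, M12} — every assay is covered.
No 3 of the 10 instruments cover everything (all 120 combinations miss at least one assay), so 4 is optimal.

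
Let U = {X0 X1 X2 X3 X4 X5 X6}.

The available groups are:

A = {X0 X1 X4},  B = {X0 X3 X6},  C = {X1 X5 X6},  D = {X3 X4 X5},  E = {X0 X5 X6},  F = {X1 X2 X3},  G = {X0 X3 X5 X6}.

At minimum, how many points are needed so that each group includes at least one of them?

3

Take H = {X0, X1, X5}. Each listed group contains at least one of these, so H is a hitting set of size 3.
No choice of 2 points meets every group, so 3 is the minimum.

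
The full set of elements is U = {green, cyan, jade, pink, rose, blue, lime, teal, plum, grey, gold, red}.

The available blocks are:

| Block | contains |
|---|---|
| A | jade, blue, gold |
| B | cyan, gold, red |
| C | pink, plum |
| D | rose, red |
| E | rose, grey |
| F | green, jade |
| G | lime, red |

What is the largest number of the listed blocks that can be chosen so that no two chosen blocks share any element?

A, C, E, G are pairwise disjoint (A={jade,blue,gold}; C={pink,plum}; E={rose,grey}; G={lime,red}).
Every remaining block overlaps one of these, and no 5 of the listed blocks are pairwise disjoint, so 4 is the maximum.

4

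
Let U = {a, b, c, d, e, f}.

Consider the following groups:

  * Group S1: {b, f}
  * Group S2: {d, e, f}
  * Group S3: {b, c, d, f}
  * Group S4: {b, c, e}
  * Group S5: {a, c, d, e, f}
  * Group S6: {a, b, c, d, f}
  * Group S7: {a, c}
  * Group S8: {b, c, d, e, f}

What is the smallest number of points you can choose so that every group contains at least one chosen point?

2

H = {c, f} meets every group (each contains at least one member of H), and |H| = 2.
The groups S2, S7 are pairwise disjoint, so any hitting set needs a separate point for each — at least 2. Hence 2 is optimal.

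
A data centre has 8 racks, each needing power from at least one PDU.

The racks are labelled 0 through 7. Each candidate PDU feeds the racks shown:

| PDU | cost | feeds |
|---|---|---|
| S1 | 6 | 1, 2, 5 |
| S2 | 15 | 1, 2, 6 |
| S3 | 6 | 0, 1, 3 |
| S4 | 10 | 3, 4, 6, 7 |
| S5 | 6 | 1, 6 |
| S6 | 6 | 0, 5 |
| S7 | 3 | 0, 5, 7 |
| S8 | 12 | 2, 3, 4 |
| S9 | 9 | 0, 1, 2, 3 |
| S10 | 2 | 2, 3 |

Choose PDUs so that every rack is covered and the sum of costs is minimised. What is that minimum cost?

S1, S4, S7 together cover every rack (S1 ∪ S4 ∪ S7 = {0, 1, 2, 3, 4, 5, 6, 7}); total cost 6 + 10 + 3 = 19.
The greedy pick S7, S10, S5, S4 costs 21; no covering selection beats 19.

19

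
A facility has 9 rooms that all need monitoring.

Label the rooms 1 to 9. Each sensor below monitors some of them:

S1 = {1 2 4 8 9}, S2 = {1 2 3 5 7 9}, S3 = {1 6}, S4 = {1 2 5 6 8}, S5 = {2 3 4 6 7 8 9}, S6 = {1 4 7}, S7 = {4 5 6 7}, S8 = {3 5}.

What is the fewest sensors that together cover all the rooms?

2

S2 and S5 together: S2 ∪ S5 = {1, 2, 3, 4, 5, 6, 7, 8, 9} — every room is covered.
No single sensor has all 9 rooms (the largest, S5, has 7), so 2 is optimal.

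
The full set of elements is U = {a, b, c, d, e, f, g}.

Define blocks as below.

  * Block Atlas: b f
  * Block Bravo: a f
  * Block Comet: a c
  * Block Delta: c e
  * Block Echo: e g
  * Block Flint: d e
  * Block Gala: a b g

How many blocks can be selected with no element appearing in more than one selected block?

Atlas, Comet, Flint are pairwise disjoint (Atlas={b,f}; Comet={a,c}; Flint={d,e}).
Every remaining block overlaps one of these, and no 4 of the listed blocks are pairwise disjoint, so 3 is the maximum.

3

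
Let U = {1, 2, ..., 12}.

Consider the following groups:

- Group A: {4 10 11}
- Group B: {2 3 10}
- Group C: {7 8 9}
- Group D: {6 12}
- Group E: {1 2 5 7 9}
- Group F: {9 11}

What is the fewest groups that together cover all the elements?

A, B, C, D, and E cover everything between them: the union {1, 2, 3, 4, 5, 6, 7, 8, 9, 10, 11, 12} is all of U.
No 4 of the 6 groups cover everything (all 15 combinations miss at least one element), so 5 is optimal.

5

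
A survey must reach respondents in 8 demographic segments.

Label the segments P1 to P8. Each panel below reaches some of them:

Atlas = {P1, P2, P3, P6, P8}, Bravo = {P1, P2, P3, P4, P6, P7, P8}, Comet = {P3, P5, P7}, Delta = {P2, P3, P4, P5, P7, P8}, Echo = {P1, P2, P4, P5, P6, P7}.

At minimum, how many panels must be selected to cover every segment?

2

Take {Bravo, Comet}. Their union is {P1, P2, P3, P4, P5, P6, P7, P8}, which is all 8 segments.
No single panel has all 8 segments (the largest, Bravo, has 7), so 2 is optimal.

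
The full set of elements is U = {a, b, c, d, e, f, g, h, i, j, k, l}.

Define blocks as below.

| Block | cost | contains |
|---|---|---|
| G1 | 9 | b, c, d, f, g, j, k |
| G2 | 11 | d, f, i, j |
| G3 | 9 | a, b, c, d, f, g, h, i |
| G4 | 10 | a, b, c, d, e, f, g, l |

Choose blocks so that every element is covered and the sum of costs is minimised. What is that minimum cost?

28

G1, G3, G4 together cover every element (G1 ∪ G3 ∪ G4 = {a, b, c, d, e, f, g, h, i, j, k, l}); total cost 9 + 9 + 10 = 28.
No covering selection has total cost below 28.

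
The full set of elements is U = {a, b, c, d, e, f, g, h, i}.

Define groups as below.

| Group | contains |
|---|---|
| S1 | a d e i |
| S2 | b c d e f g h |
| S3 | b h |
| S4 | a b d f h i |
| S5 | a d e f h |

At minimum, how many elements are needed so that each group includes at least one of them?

T = {a, b} meets every group (each contains at least one member of T), and |T| = 2.
The groups S1, S3 are pairwise disjoint, so any hitting set needs a separate element for each — at least 2. Hence 2 is optimal.

2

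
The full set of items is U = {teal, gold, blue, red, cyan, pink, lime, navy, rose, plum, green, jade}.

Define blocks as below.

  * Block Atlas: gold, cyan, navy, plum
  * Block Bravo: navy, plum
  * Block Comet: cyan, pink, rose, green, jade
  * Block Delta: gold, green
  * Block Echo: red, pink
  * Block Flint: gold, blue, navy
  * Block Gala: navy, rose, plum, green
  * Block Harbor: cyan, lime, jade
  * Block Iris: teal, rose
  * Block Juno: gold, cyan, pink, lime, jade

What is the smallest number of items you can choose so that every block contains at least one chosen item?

5

The 5 items {pink, lime, navy, rose, green} hit every block.
The blocks Bravo, Delta, Echo, Harbor, Iris are pairwise disjoint, so any hitting set needs a separate item for each — at least 5. Hence 5 is optimal.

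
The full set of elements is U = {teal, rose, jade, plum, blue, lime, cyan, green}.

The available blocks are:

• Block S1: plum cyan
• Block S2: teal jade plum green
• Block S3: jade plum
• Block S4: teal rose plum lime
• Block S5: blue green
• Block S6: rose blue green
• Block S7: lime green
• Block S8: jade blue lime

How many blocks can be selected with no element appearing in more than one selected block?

2

S1, S8 are pairwise disjoint (S1={plum,cyan}; S8={jade,blue,lime}).
Every remaining block overlaps one of these, and no 3 of the listed blocks are pairwise disjoint, so 2 is the maximum.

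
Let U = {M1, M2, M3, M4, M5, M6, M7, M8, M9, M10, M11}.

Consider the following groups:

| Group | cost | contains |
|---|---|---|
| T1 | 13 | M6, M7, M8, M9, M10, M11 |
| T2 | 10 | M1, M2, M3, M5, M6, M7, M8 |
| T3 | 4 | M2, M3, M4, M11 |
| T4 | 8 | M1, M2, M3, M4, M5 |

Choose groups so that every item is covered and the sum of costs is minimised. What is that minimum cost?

T1, T4 together cover every item (T1 ∪ T4 = {M1, M2, M3, M4, M5, M6, M7, M8, M9, M10, M11}); total cost 13 + 8 = 21.
The greedy pick T3, T2, T1 costs 27; no covering selection beats 21.

21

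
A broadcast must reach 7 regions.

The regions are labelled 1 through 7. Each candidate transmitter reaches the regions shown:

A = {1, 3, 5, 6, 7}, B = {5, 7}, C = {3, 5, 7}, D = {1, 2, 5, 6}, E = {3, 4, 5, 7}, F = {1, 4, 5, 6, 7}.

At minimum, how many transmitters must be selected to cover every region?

Take {D, E}. Their union is {1, 2, 3, 4, 5, 6, 7}, which is all 7 regions.
No single transmitter has all 7 regions (the largest, A, has 5), so 2 is optimal.

2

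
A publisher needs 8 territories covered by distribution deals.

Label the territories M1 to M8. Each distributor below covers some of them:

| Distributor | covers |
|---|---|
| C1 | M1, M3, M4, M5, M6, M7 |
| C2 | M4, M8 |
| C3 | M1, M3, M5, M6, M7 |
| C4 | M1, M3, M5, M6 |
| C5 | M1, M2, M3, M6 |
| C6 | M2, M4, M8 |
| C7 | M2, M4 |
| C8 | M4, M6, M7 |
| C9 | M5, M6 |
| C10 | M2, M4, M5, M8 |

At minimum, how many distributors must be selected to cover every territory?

Take {C3, C6}. Their union is {M1, M2, M3, M4, M5, M6, M7, M8}, which is all 8 territories.
No single distributor has all 8 territories (the largest, C1, has 6), so 2 is optimal.

2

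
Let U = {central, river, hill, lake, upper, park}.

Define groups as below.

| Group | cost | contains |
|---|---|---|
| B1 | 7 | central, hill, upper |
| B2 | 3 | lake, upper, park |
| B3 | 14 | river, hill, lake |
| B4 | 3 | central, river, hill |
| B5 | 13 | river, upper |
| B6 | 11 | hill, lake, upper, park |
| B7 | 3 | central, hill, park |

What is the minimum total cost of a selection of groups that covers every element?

B2, B4 together cover every element (B2 ∪ B4 = {central, river, hill, lake, upper, park}); total cost 3 + 3 = 6.
No covering selection has total cost below 6.

6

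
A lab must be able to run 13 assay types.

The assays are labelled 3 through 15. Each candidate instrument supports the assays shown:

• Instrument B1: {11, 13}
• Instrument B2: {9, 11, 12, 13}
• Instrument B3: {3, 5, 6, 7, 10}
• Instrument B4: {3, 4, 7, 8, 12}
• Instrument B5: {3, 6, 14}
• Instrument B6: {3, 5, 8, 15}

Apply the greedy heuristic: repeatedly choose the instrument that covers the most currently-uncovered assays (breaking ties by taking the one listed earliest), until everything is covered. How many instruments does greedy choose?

Greedy: pick B3 (covers 5 new) → pick B2 (covers 4 new) → pick B4 (covers 2 new) → pick B5 (covers 1 new) → pick B6 (covers 1 new). Total picks: 5.

5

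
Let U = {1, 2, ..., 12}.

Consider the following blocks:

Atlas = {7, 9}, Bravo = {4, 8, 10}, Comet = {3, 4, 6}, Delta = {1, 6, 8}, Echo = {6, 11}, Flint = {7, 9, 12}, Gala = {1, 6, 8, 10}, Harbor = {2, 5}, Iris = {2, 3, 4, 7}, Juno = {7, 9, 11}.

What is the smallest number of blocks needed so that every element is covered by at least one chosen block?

5

Take {Echo, Flint, Gala, Harbor, Iris}. Their union is {1, 2, 3, 4, 5, 6, 7, 8, 9, 10, 11, 12}, which is all 12 elements.
No 4 of the 10 blocks cover everything (all 210 combinations miss at least one element), so 5 is optimal.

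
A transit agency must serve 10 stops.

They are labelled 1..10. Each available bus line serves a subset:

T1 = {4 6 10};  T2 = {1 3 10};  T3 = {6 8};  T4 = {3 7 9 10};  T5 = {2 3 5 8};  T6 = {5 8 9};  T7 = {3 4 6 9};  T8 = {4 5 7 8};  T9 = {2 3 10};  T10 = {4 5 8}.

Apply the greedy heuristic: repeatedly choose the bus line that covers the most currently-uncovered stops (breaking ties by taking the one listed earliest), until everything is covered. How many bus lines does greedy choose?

4

Greedy: pick T4 (covers 4 new) → pick T5 (covers 3 new) → pick T1 (covers 2 new) → pick T2 (covers 1 new). Total picks: 4.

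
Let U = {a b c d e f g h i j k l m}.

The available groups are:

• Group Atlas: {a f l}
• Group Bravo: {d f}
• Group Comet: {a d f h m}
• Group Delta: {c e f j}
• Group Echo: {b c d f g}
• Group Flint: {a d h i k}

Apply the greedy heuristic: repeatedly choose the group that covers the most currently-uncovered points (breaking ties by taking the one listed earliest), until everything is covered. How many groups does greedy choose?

5

Greedy: pick Comet (covers 5 new) → pick Delta (covers 3 new) → pick Echo (covers 2 new) → pick Flint (covers 2 new) → pick Atlas (covers 1 new). Total picks: 5.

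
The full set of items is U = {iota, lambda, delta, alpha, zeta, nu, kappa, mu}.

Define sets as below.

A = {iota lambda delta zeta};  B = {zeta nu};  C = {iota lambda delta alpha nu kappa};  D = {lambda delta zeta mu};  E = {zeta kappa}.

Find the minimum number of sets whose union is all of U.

2

Take {C, D}. Their union is {iota, lambda, delta, alpha, zeta, nu, kappa, mu}, which is all 8 items.
No single set has all 8 items (the largest, C, has 6), so 2 is optimal.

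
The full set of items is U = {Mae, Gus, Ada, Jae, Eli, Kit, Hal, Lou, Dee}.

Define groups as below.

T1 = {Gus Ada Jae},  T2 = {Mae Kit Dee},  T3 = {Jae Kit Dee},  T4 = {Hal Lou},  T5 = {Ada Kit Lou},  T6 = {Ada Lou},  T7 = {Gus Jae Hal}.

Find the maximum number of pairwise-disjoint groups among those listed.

3

T2, T6, T7 are pairwise disjoint (T2={Mae,Kit,Dee}; T6={Ada,Lou}; T7={Gus,Jae,Hal}).
Every remaining group overlaps one of these, and no 4 of the listed groups are pairwise disjoint, so 3 is the maximum.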